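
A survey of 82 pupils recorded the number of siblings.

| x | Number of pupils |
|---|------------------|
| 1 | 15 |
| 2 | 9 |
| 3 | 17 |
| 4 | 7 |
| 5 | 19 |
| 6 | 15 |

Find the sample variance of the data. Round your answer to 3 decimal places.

Values: 1, 2, 3, 4, 5, 6
n = 82, Σfx = 297, mean = 3.6220
Σfx² = 1331
Σf(x − x̄)² = Σfx² − (Σfx)²/n = 1331 − 297²/82 = 255.2805
Sample variance = 255.2805 / 81 = 3.1516

3.152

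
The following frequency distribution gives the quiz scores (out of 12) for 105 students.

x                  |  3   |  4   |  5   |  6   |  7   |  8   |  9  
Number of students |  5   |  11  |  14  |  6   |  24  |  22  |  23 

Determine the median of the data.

Cumulative frequencies: 5, 16, 30, 36, 60, 82, 105
n = 105, so the median is the value in position (n+1)/2 = 53.
Position 53 falls at value 7.

7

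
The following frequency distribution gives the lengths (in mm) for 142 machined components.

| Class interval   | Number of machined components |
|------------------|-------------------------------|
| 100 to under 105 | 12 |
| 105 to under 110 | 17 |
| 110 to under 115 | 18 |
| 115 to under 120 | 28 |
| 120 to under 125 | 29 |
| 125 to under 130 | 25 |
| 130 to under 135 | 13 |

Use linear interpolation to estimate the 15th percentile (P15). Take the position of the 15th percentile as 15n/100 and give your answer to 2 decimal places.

Cumulative frequencies: 12, 29, 47, 75, 104, 129, 142
n = 142; position = 15n/100 = 21.3.
This falls in the class 105 to under 110: L = 105, F = 12, f = 17, h = 5.
15th percentile ≈ 105 + ((21.3 − 12) / 17) × 5 = 107.7353

107.74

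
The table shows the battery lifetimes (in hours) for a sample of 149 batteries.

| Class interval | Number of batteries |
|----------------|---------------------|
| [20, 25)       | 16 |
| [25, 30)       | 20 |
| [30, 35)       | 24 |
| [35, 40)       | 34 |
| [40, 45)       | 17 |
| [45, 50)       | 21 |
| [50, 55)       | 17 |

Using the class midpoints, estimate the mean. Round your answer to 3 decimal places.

37.433

Midpoints: 22.5, 27.5, 32.5, 37.5, 42.5, 47.5, 52.5
Σfm = 16×22.5 + 20×27.5 + 24×32.5 + 34×37.5 + 17×42.5 + 21×47.5 + 17×52.5 = 5577.5
n = Σf = 149
Mean = 5577.5 / 149 = 37.4329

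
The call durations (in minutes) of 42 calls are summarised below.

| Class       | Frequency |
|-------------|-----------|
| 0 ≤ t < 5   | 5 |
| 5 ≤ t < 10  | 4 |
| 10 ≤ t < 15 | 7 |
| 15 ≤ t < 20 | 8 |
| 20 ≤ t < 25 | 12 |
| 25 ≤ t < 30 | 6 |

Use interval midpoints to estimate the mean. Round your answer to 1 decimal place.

Midpoints: 2.5, 7.5, 12.5, 17.5, 22.5, 27.5
Σfm = 5×2.5 + 4×7.5 + 7×12.5 + 8×17.5 + 12×22.5 + 6×27.5 = 705
n = Σf = 42
Mean = 705 / 42 = 16.7857

16.8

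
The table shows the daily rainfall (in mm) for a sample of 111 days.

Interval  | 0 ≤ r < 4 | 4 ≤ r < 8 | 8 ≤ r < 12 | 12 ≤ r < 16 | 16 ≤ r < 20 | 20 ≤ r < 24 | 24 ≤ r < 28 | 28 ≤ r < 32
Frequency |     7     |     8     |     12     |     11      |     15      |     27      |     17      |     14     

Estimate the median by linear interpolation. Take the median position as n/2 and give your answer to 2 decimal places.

20.37

Cumulative frequencies: 7, 15, 27, 38, 53, 80, 97, 111
n = 111; position = n/2 = 55.5.
This falls in the class 20 ≤ r < 24: L = 20, F = 53, f = 27, h = 4.
Median ≈ 20 + ((55.5 − 53) / 27) × 4 = 20.3704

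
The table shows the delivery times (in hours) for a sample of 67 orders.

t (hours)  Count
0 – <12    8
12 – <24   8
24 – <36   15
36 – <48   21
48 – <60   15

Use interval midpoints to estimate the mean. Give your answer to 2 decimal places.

34.84

Midpoints: 6, 18, 30, 42, 54
Σfm = 8×6 + 8×18 + 15×30 + 21×42 + 15×54 = 2334
n = Σf = 67
Mean = 2334 / 67 = 34.8358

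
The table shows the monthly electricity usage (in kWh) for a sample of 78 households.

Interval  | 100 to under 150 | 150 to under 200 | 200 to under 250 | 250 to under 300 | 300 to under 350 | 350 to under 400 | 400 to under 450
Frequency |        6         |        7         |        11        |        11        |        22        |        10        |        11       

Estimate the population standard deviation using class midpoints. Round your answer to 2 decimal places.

87.86

Midpoints: 125, 175, 225, 275, 325, 375, 425
n = 78, Σfm = 23050, mean = 295.5128
Σfm² = 7413750
Σf(m − x̄)² = Σfm² − (Σfm)²/n = 7413750 − 23050²/78 = 602179.4872
Population variance = 602179.4872 / 78 = 7720.2498
Standard deviation = √7720.2498 = 87.8650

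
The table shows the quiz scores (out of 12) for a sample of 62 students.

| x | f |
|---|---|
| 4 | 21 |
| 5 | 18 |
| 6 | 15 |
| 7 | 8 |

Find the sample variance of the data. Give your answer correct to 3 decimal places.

Values: 4, 5, 6, 7
n = 62, Σfx = 320, mean = 5.1613
Σfx² = 1718
Σf(x − x̄)² = Σfx² − (Σfx)²/n = 1718 − 320²/62 = 66.3871
Sample variance = 66.3871 / 61 = 1.0883

1.088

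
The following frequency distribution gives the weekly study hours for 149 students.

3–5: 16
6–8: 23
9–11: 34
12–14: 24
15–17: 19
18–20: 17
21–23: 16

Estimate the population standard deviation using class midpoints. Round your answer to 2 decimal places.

5.47

Midpoints: 4, 7, 10, 13, 16, 19, 22
n = 149, Σfm = 1856, mean = 12.4564
Σfm² = 27584
Σf(m − x̄)² = Σfm² − (Σfm)²/n = 27584 − 1856²/149 = 4464.9664
Population variance = 4464.9664 / 149 = 29.9662
Standard deviation = √29.9662 = 5.4741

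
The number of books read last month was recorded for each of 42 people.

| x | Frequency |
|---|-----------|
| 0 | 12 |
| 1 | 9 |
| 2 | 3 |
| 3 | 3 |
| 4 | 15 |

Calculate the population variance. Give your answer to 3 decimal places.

2.857

Values: 0, 1, 2, 3, 4
n = 42, Σfx = 84, mean = 2.0000
Σfx² = 288
Σf(x − x̄)² = Σfx² − (Σfx)²/n = 288 − 84²/42 = 120.0000
Population variance = 120.0000 / 42 = 2.8571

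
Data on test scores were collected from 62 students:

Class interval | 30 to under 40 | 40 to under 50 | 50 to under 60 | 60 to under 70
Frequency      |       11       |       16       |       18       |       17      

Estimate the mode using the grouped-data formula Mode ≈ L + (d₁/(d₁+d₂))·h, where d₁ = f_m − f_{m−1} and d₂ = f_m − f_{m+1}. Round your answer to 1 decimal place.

56.7

Modal class: 50 to under 60 (highest frequency 18).
d₁ = 18 − 16 = 2, d₂ = 18 − 17 = 1
Mode ≈ 50 + (2/(2+1)) × 10 = 50 + 6.6667 = 56.6667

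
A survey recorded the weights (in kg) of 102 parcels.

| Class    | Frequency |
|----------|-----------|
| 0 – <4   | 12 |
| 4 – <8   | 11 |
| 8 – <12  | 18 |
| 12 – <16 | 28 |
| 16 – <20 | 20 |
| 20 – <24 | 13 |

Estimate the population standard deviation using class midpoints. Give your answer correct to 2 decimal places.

6.05

Midpoints: 2, 6, 10, 14, 18, 22
n = 102, Σfm = 1308, mean = 12.8235
Σfm² = 20504
Σf(m − x̄)² = Σfm² − (Σfm)²/n = 20504 − 1308²/102 = 3730.8235
Population variance = 3730.8235 / 102 = 36.5767
Standard deviation = √36.5767 = 6.0479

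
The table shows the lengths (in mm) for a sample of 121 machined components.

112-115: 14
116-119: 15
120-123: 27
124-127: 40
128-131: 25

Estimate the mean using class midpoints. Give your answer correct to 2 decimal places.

Midpoints: 113.5, 117.5, 121.5, 125.5, 129.5
Σfm = 14×113.5 + 15×117.5 + 27×121.5 + 40×125.5 + 25×129.5 = 14889.5
n = Σf = 121
Mean = 14889.5 / 121 = 123.0537

123.05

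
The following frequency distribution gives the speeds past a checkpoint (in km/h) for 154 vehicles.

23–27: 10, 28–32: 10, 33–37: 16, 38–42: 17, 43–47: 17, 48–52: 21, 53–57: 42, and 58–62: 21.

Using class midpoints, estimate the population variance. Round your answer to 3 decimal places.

112.566

Midpoints: 25, 30, 35, 40, 45, 50, 55, 60
n = 154, Σfm = 7175, mean = 46.5909
Σfm² = 351625
Σf(m − x̄)² = Σfm² − (Σfm)²/n = 351625 − 7175²/154 = 17335.2273
Population variance = 17335.2273 / 154 = 112.5664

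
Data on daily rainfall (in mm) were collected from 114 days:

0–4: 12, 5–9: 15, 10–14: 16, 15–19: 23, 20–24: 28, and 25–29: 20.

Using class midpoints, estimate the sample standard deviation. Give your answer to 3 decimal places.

8.014

Midpoints: 2, 7, 12, 17, 22, 27
n = 114, Σfm = 1868, mean = 16.3860
Σfm² = 37866
Σf(m − x̄)² = Σfm² − (Σfm)²/n = 37866 − 1868²/114 = 7257.0175
Sample variance = 7257.0175 / 113 = 64.2214
Standard deviation = √64.2214 = 8.0138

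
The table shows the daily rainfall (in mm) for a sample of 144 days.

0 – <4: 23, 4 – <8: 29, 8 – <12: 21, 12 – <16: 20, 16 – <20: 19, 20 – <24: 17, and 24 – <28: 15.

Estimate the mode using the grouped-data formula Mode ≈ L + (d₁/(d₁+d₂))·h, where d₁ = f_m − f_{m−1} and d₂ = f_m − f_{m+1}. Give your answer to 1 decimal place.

5.7

Modal class: 4 – <8 (highest frequency 29).
d₁ = 29 − 23 = 6, d₂ = 29 − 21 = 8
Mode ≈ 4 + (6/(6+8)) × 4 = 4 + 1.7143 = 5.7143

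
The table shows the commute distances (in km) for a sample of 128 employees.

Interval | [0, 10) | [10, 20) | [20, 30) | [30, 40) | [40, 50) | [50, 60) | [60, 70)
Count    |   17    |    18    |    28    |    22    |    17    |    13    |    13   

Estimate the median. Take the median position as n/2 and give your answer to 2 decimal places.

30.45

Cumulative frequencies: 17, 35, 63, 85, 102, 115, 128
n = 128; position = n/2 = 64.
This falls in the class [30, 40): L = 30, F = 63, f = 22, h = 10.
Median ≈ 30 + ((64 − 63) / 22) × 10 = 30.4545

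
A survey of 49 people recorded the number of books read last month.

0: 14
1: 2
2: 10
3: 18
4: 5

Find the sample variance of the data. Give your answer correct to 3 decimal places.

Values: 0, 1, 2, 3, 4
n = 49, Σfx = 96, mean = 1.9592
Σfx² = 284
Σf(x − x̄)² = Σfx² − (Σfx)²/n = 284 − 96²/49 = 95.9184
Sample variance = 95.9184 / 48 = 1.9983

1.998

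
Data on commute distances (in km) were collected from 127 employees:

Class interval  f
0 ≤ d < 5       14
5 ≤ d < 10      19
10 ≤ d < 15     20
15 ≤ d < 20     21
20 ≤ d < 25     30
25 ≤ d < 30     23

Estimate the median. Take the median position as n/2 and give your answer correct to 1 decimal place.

Cumulative frequencies: 14, 33, 53, 74, 104, 127
n = 127; position = n/2 = 63.5.
This falls in the class 15 ≤ d < 20: L = 15, F = 53, f = 21, h = 5.
Median ≈ 15 + ((63.5 − 53) / 21) × 5 = 17.5000

17.5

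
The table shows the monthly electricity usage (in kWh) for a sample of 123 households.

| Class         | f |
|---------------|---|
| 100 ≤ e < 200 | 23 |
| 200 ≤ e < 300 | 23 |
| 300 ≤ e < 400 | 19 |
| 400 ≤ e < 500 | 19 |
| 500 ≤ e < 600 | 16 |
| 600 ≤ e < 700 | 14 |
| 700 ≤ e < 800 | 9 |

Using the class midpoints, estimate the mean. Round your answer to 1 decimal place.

398.8

Midpoints: 150, 250, 350, 450, 550, 650, 750
Σfm = 23×150 + 23×250 + 19×350 + 19×450 + 16×550 + 14×650 + 9×750 = 49050
n = Σf = 123
Mean = 49050 / 123 = 398.7805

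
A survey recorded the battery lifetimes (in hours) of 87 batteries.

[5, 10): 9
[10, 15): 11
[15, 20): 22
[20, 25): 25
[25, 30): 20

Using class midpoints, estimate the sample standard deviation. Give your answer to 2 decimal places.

6.31

Midpoints: 7.5, 12.5, 17.5, 22.5, 27.5
n = 87, Σfm = 1702.5, mean = 19.5690
Σfm² = 36743.75
Σf(m − x̄)² = Σfm² − (Σfm)²/n = 36743.75 − 1702.5²/87 = 3427.5862
Sample variance = 3427.5862 / 86 = 39.8557
Standard deviation = √39.8557 = 6.3131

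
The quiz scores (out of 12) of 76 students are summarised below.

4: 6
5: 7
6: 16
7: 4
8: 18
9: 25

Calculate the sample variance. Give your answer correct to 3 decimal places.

2.810

Values: 4, 5, 6, 7, 8, 9
n = 76, Σfx = 552, mean = 7.2632
Σfx² = 4220
Σf(x − x̄)² = Σfx² − (Σfx)²/n = 4220 − 552²/76 = 210.7368
Sample variance = 210.7368 / 75 = 2.8098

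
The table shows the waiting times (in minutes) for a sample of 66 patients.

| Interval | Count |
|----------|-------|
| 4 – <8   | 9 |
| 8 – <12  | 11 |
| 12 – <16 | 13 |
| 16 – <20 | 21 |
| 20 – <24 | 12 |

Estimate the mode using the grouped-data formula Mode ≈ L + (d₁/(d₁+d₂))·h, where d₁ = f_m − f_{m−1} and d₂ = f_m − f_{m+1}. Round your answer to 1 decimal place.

Modal class: 16 – <20 (highest frequency 21).
d₁ = 21 − 13 = 8, d₂ = 21 − 12 = 9
Mode ≈ 16 + (8/(8+9)) × 4 = 16 + 1.8824 = 17.8824

17.9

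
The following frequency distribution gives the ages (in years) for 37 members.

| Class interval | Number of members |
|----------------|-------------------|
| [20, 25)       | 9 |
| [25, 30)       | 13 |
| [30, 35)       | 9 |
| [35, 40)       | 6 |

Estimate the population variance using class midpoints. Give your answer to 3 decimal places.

Midpoints: 22.5, 27.5, 32.5, 37.5
n = 37, Σfm = 1077.5, mean = 29.1216
Σfm² = 32331.25
Σf(m − x̄)² = Σfm² − (Σfm)²/n = 32331.25 − 1077.5²/37 = 952.7027
Population variance = 952.7027 / 37 = 25.7487

25.749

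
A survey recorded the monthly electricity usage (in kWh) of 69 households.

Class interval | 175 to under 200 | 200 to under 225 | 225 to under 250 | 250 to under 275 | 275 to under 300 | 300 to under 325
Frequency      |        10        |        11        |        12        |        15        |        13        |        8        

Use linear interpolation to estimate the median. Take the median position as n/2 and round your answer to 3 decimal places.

252.500

Cumulative frequencies: 10, 21, 33, 48, 61, 69
n = 69; position = n/2 = 34.5.
This falls in the class 250 to under 275: L = 250, F = 33, f = 15, h = 25.
Median ≈ 250 + ((34.5 − 33) / 15) × 25 = 252.5000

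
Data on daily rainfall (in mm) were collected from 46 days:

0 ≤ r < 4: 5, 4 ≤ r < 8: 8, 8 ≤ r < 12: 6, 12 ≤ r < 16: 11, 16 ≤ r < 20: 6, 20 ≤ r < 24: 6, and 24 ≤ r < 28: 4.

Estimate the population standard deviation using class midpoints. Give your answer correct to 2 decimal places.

7.17

Midpoints: 2, 6, 10, 14, 18, 22, 26
n = 46, Σfm = 616, mean = 13.3913
Σfm² = 10616
Σf(m − x̄)² = Σfm² − (Σfm)²/n = 10616 − 616²/46 = 2366.9565
Population variance = 2366.9565 / 46 = 51.4556
Standard deviation = √51.4556 = 7.1733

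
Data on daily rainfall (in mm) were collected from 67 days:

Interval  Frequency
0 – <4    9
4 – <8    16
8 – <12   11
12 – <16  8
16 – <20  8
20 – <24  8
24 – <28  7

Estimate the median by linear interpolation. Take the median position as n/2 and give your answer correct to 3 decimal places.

Cumulative frequencies: 9, 25, 36, 44, 52, 60, 67
n = 67; position = n/2 = 33.5.
This falls in the class 8 – <12: L = 8, F = 25, f = 11, h = 4.
Median ≈ 8 + ((33.5 − 25) / 11) × 4 = 11.0909

11.091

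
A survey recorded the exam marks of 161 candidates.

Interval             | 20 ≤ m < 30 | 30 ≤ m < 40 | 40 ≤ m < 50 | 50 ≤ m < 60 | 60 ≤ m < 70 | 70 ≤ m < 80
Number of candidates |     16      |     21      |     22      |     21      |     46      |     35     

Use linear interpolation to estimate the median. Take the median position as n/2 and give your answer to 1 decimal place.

Cumulative frequencies: 16, 37, 59, 80, 126, 161
n = 161; position = n/2 = 80.5.
This falls in the class 60 ≤ m < 70: L = 60, F = 80, f = 46, h = 10.
Median ≈ 60 + ((80.5 − 80) / 46) × 10 = 60.1087

60.1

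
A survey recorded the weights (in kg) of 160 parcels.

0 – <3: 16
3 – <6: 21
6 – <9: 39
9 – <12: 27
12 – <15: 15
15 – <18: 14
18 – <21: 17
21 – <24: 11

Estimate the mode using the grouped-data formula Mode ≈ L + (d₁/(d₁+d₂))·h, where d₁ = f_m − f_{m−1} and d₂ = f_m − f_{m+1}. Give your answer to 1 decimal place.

7.8

Modal class: 6 – <9 (highest frequency 39).
d₁ = 39 − 21 = 18, d₂ = 39 − 27 = 12
Mode ≈ 6 + (18/(18+12)) × 3 = 6 + 1.8000 = 7.8000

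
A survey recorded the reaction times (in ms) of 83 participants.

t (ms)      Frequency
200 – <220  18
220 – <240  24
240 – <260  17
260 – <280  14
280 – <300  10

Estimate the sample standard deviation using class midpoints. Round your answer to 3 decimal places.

26.305

Midpoints: 210, 230, 250, 270, 290
n = 83, Σfm = 20230, mean = 243.7349
Σfm² = 4987500
Σf(m − x̄)² = Σfm² − (Σfm)²/n = 4987500 − 20230²/83 = 56742.1687
Sample variance = 56742.1687 / 82 = 691.9777
Standard deviation = √691.9777 = 26.3055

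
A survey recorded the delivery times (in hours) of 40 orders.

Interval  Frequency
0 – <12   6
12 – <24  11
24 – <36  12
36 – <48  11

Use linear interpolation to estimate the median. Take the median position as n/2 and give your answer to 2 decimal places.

Cumulative frequencies: 6, 17, 29, 40
n = 40; position = n/2 = 20.
This falls in the class 24 – <36: L = 24, F = 17, f = 12, h = 12.
Median ≈ 24 + ((20 − 17) / 12) × 12 = 27.0000

27.00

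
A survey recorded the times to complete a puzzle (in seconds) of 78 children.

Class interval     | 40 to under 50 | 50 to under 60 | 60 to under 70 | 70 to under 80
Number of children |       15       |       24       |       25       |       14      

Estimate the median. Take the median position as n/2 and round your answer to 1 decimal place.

60.0

Cumulative frequencies: 15, 39, 64, 78
n = 78; position = n/2 = 39.
This falls in the class 50 to under 60: L = 50, F = 15, f = 24, h = 10.
Median ≈ 50 + ((39 − 15) / 24) × 10 = 60.0000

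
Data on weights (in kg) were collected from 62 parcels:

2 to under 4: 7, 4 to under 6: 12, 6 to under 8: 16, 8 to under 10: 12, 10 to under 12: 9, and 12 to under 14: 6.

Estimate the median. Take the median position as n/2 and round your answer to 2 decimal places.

Cumulative frequencies: 7, 19, 35, 47, 56, 62
n = 62; position = n/2 = 31.
This falls in the class 6 to under 8: L = 6, F = 19, f = 16, h = 2.
Median ≈ 6 + ((31 − 19) / 16) × 2 = 7.5000

7.50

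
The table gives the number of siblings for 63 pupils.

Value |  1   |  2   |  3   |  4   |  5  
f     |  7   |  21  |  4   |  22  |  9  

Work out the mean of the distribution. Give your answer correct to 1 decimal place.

3.1

Values: 1, 2, 3, 4, 5
Σfx = 7×1 + 21×2 + 4×3 + 22×4 + 9×5 = 194
n = Σf = 63
Mean = 194 / 63 = 3.0794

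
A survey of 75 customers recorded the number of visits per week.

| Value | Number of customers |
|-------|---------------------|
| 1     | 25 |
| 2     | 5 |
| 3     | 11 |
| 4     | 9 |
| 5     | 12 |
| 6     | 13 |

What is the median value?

Cumulative frequencies: 25, 30, 41, 50, 62, 75
n = 75, so the median is the value in position (n+1)/2 = 38.
Position 38 falls at value 3.

3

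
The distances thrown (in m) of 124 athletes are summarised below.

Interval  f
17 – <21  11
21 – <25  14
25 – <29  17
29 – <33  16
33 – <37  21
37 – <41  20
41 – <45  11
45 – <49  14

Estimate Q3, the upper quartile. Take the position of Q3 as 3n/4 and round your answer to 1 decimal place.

39.8

Cumulative frequencies: 11, 25, 42, 58, 79, 99, 110, 124
n = 124; position = 3n/4 = 93.
This falls in the class 37 – <41: L = 37, F = 79, f = 20, h = 4.
Upper quartile ≈ 37 + ((93 − 79) / 20) × 4 = 39.8000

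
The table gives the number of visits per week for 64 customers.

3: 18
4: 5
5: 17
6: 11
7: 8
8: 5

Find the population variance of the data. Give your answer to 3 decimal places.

2.578

Values: 3, 4, 5, 6, 7, 8
n = 64, Σfx = 321, mean = 5.0156
Σfx² = 1775
Σf(x − x̄)² = Σfx² − (Σfx)²/n = 1775 − 321²/64 = 164.9844
Population variance = 164.9844 / 64 = 2.5779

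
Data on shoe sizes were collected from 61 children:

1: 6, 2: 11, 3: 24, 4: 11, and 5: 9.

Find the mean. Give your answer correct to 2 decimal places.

Values: 1, 2, 3, 4, 5
Σfx = 6×1 + 11×2 + 24×3 + 11×4 + 9×5 = 189
n = Σf = 61
Mean = 189 / 61 = 3.0984

3.10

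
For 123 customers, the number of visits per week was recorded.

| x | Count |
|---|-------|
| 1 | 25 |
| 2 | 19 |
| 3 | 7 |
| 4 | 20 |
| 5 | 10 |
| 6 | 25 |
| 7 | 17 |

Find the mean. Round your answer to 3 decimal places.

3.927

Values: 1, 2, 3, 4, 5, 6, 7
Σfx = 25×1 + 19×2 + 7×3 + 20×4 + 10×5 + 25×6 + 17×7 = 483
n = Σf = 123
Mean = 483 / 123 = 3.9268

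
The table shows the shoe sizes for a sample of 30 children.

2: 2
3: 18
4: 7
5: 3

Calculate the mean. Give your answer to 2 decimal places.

3.37

Values: 2, 3, 4, 5
Σfx = 2×2 + 18×3 + 7×4 + 3×5 = 101
n = Σf = 30
Mean = 101 / 30 = 3.3667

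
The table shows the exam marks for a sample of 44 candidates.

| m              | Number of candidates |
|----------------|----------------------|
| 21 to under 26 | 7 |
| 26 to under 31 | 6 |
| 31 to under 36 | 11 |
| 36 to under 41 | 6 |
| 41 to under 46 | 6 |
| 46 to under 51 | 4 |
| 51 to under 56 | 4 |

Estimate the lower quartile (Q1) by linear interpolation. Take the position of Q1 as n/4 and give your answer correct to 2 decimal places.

29.33

Cumulative frequencies: 7, 13, 24, 30, 36, 40, 44
n = 44; position = n/4 = 11.
This falls in the class 26 to under 31: L = 26, F = 7, f = 6, h = 5.
Lower quartile ≈ 26 + ((11 − 7) / 6) × 5 = 29.3333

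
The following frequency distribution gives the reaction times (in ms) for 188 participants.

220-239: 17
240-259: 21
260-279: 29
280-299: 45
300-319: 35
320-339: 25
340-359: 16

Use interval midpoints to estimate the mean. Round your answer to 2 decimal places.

290.67

Midpoints: 229.5, 249.5, 269.5, 289.5, 309.5, 329.5, 349.5
Σfm = 17×229.5 + 21×249.5 + 29×269.5 + 45×289.5 + 35×309.5 + 25×329.5 + 16×349.5 = 54646
n = Σf = 188
Mean = 54646 / 188 = 290.6702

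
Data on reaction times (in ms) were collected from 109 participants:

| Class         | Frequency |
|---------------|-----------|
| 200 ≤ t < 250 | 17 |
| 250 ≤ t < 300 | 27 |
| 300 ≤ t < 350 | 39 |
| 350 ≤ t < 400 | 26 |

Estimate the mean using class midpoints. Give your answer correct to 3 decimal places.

Midpoints: 225, 275, 325, 375
Σfm = 17×225 + 27×275 + 39×325 + 26×375 = 33675
n = Σf = 109
Mean = 33675 / 109 = 308.9450

308.945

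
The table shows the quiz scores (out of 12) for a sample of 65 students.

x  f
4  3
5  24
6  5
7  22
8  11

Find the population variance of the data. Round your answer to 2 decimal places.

1.52

Values: 4, 5, 6, 7, 8
n = 65, Σfx = 404, mean = 6.2154
Σfx² = 2610
Σf(x − x̄)² = Σfx² − (Σfx)²/n = 2610 − 404²/65 = 98.9846
Population variance = 98.9846 / 65 = 1.5228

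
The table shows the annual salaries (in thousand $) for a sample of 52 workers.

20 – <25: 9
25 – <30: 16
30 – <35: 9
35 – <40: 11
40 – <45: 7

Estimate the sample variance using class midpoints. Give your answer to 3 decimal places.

Midpoints: 22.5, 27.5, 32.5, 37.5, 42.5
n = 52, Σfm = 1645, mean = 31.6346
Σfm² = 54275
Σf(m − x̄)² = Σfm² − (Σfm)²/n = 54275 − 1645²/52 = 2236.0577
Sample variance = 2236.0577 / 51 = 43.8443

43.844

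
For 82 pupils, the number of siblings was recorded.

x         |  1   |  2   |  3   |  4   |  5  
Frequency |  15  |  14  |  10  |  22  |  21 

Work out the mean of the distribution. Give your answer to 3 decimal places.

Values: 1, 2, 3, 4, 5
Σfx = 15×1 + 14×2 + 10×3 + 22×4 + 21×5 = 266
n = Σf = 82
Mean = 266 / 82 = 3.2439

3.244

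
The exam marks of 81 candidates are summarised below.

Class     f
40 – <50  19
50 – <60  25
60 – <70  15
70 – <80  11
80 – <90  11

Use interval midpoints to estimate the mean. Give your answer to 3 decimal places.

61.296

Midpoints: 45, 55, 65, 75, 85
Σfm = 19×45 + 25×55 + 15×65 + 11×75 + 11×85 = 4965
n = Σf = 81
Mean = 4965 / 81 = 61.2963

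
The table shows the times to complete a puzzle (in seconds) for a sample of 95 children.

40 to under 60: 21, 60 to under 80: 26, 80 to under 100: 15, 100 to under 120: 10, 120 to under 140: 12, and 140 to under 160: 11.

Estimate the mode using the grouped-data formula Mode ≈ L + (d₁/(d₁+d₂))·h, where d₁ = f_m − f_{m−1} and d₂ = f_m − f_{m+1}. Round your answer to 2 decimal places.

66.25

Modal class: 60 to under 80 (highest frequency 26).
d₁ = 26 − 21 = 5, d₂ = 26 − 15 = 11
Mode ≈ 60 + (5/(5+11)) × 20 = 60 + 6.2500 = 66.2500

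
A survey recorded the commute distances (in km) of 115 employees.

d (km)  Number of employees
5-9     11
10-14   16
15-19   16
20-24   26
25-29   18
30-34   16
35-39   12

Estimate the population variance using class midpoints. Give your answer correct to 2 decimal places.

80.17

Midpoints: 7, 12, 17, 22, 27, 32, 37
n = 115, Σfm = 2555, mean = 22.2174
Σfm² = 65985
Σf(m − x̄)² = Σfm² − (Σfm)²/n = 65985 − 2555²/115 = 9219.5652
Population variance = 9219.5652 / 115 = 80.1701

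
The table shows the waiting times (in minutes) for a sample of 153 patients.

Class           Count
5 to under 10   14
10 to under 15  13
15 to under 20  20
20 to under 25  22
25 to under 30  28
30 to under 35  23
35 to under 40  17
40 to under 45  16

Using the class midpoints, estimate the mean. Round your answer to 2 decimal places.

25.80

Midpoints: 7.5, 12.5, 17.5, 22.5, 27.5, 32.5, 37.5, 42.5
Σfm = 14×7.5 + 13×12.5 + 20×17.5 + 22×22.5 + 28×27.5 + 23×32.5 + 17×37.5 + 16×42.5 = 3947.5
n = Σf = 153
Mean = 3947.5 / 153 = 25.8007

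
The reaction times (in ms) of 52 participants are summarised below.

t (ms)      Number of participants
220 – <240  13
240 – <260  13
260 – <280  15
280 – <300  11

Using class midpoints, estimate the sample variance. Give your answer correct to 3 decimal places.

477.828

Midpoints: 230, 250, 270, 290
n = 52, Σfm = 13480, mean = 259.2308
Σfm² = 3518800
Σf(m − x̄)² = Σfm² − (Σfm)²/n = 3518800 − 13480²/52 = 24369.2308
Sample variance = 24369.2308 / 51 = 477.8281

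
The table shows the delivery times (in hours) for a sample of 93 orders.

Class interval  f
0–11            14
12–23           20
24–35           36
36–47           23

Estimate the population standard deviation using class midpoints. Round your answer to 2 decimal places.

Midpoints: 5.5, 17.5, 29.5, 41.5
n = 93, Σfm = 2443.5, mean = 26.2742
Σfm² = 77489.25
Σf(m − x̄)² = Σfm² − (Σfm)²/n = 77489.25 − 2443.5²/93 = 13288.2581
Population variance = 13288.2581 / 93 = 142.8845
Standard deviation = √142.8845 = 11.9534

11.95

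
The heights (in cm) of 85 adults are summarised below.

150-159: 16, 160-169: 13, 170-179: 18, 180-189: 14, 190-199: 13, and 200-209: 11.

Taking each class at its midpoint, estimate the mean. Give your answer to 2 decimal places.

Midpoints: 154.5, 164.5, 174.5, 184.5, 194.5, 204.5
Σfm = 16×154.5 + 13×164.5 + 18×174.5 + 14×184.5 + 13×194.5 + 11×204.5 = 15112.5
n = Σf = 85
Mean = 15112.5 / 85 = 177.7941

177.79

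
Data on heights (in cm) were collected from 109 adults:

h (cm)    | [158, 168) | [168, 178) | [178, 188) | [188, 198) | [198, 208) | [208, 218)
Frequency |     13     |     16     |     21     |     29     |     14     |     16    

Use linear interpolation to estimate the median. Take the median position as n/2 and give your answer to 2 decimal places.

189.55

Cumulative frequencies: 13, 29, 50, 79, 93, 109
n = 109; position = n/2 = 54.5.
This falls in the class [188, 198): L = 188, F = 50, f = 29, h = 10.
Median ≈ 188 + ((54.5 − 50) / 29) × 10 = 189.5517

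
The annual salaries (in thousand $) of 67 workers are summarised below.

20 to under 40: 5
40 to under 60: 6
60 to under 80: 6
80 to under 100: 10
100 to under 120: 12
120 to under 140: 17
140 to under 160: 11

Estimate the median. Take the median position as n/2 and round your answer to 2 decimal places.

110.83

Cumulative frequencies: 5, 11, 17, 27, 39, 56, 67
n = 67; position = n/2 = 33.5.
This falls in the class 100 to under 120: L = 100, F = 27, f = 12, h = 20.
Median ≈ 100 + ((33.5 − 27) / 12) × 20 = 110.8333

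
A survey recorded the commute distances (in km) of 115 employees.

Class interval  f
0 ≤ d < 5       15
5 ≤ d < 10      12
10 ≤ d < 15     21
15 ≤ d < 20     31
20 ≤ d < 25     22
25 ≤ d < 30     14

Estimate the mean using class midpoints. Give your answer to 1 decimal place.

15.8

Midpoints: 2.5, 7.5, 12.5, 17.5, 22.5, 27.5
Σfm = 15×2.5 + 12×7.5 + 21×12.5 + 31×17.5 + 22×22.5 + 14×27.5 = 1812.5
n = Σf = 115
Mean = 1812.5 / 115 = 15.7609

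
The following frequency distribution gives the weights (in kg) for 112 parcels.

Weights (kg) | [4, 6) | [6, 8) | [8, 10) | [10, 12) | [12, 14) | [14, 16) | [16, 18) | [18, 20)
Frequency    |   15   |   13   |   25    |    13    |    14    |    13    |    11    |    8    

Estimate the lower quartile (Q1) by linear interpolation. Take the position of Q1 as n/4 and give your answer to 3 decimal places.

8.000

Cumulative frequencies: 15, 28, 53, 66, 80, 93, 104, 112
n = 112; position = n/4 = 28.
This falls in the class [6, 8): L = 6, F = 15, f = 13, h = 2.
Lower quartile ≈ 6 + ((28 − 15) / 13) × 2 = 8.0000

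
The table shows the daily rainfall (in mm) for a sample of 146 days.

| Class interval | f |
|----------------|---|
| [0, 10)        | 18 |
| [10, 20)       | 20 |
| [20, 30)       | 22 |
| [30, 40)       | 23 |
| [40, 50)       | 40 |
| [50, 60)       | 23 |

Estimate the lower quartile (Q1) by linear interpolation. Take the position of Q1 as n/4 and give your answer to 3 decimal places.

19.250

Cumulative frequencies: 18, 38, 60, 83, 123, 146
n = 146; position = n/4 = 36.5.
This falls in the class [10, 20): L = 10, F = 18, f = 20, h = 10.
Lower quartile ≈ 10 + ((36.5 − 18) / 20) × 10 = 19.2500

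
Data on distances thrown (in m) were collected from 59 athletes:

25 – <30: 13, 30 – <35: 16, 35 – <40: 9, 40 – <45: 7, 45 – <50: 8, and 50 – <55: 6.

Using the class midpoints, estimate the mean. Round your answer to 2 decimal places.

37.42

Midpoints: 27.5, 32.5, 37.5, 42.5, 47.5, 52.5
Σfm = 13×27.5 + 16×32.5 + 9×37.5 + 7×42.5 + 8×47.5 + 6×52.5 = 2207.5
n = Σf = 59
Mean = 2207.5 / 59 = 37.4153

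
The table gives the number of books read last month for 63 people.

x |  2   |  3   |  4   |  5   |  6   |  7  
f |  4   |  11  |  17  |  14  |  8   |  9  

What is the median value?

4

Cumulative frequencies: 4, 15, 32, 46, 54, 63
n = 63, so the median is the value in position (n+1)/2 = 32.
Position 32 falls at value 4.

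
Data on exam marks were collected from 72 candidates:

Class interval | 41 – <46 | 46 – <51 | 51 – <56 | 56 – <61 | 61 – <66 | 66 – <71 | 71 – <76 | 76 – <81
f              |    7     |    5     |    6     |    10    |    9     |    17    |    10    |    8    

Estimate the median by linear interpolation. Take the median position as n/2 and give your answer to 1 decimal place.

Cumulative frequencies: 7, 12, 18, 28, 37, 54, 64, 72
n = 72; position = n/2 = 36.
This falls in the class 61 – <66: L = 61, F = 28, f = 9, h = 5.
Median ≈ 61 + ((36 − 28) / 9) × 5 = 65.4444

65.4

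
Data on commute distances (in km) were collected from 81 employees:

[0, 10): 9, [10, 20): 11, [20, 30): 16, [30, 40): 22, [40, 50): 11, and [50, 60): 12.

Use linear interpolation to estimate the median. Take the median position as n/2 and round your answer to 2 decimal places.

32.05

Cumulative frequencies: 9, 20, 36, 58, 69, 81
n = 81; position = n/2 = 40.5.
This falls in the class [30, 40): L = 30, F = 36, f = 22, h = 10.
Median ≈ 30 + ((40.5 − 36) / 22) × 10 = 32.0455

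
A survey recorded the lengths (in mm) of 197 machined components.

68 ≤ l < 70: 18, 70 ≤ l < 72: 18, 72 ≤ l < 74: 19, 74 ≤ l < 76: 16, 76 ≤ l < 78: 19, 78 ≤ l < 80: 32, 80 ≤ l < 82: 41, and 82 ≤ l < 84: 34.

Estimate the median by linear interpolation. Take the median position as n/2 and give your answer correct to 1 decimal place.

78.5

Cumulative frequencies: 18, 36, 55, 71, 90, 122, 163, 197
n = 197; position = n/2 = 98.5.
This falls in the class 78 ≤ l < 80: L = 78, F = 90, f = 32, h = 2.
Median ≈ 78 + ((98.5 − 90) / 32) × 2 = 78.5312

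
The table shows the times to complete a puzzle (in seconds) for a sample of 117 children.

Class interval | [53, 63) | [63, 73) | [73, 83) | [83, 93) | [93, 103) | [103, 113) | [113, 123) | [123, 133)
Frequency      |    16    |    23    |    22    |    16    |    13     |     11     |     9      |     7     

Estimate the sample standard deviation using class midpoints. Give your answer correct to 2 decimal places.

20.81

Midpoints: 58, 68, 78, 88, 98, 108, 118, 128
n = 117, Σfm = 10036, mean = 85.7778
Σfm² = 911088
Σf(m − x̄)² = Σfm² − (Σfm)²/n = 911088 − 10036²/117 = 50222.2222
Sample variance = 50222.2222 / 116 = 432.9502
Standard deviation = √432.9502 = 20.8075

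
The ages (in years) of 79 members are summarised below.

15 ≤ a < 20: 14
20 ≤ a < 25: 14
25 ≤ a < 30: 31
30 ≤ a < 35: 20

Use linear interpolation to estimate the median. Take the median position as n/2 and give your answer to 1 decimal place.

26.9

Cumulative frequencies: 14, 28, 59, 79
n = 79; position = n/2 = 39.5.
This falls in the class 25 ≤ a < 30: L = 25, F = 28, f = 31, h = 5.
Median ≈ 25 + ((39.5 − 28) / 31) × 5 = 26.8548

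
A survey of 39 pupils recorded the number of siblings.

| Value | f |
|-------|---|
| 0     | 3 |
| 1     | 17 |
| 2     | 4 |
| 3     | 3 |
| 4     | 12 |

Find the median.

1

Cumulative frequencies: 3, 20, 24, 27, 39
n = 39, so the median is the value in position (n+1)/2 = 20.
Position 20 falls at value 1.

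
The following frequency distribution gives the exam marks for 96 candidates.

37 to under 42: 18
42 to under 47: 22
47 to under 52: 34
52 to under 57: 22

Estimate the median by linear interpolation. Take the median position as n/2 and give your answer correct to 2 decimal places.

Cumulative frequencies: 18, 40, 74, 96
n = 96; position = n/2 = 48.
This falls in the class 47 to under 52: L = 47, F = 40, f = 34, h = 5.
Median ≈ 47 + ((48 − 40) / 34) × 5 = 48.1765

48.18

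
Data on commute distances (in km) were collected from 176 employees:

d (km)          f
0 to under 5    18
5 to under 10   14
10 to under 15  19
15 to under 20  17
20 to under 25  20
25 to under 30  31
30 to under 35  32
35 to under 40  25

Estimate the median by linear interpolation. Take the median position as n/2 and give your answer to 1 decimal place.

25.0

Cumulative frequencies: 18, 32, 51, 68, 88, 119, 151, 176
n = 176; position = n/2 = 88.
This falls in the class 20 to under 25: L = 20, F = 68, f = 20, h = 5.
Median ≈ 20 + ((88 − 68) / 20) × 5 = 25.0000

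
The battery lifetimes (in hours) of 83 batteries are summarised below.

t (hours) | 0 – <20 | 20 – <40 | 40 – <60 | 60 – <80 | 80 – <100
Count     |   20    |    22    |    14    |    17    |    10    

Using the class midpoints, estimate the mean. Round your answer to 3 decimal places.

Midpoints: 10, 30, 50, 70, 90
Σfm = 20×10 + 22×30 + 14×50 + 17×70 + 10×90 = 3650
n = Σf = 83
Mean = 3650 / 83 = 43.9759

43.976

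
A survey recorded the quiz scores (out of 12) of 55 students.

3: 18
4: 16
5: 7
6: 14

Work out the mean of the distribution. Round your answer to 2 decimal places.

4.31

Values: 3, 4, 5, 6
Σfx = 18×3 + 16×4 + 7×5 + 14×6 = 237
n = Σf = 55
Mean = 237 / 55 = 4.3091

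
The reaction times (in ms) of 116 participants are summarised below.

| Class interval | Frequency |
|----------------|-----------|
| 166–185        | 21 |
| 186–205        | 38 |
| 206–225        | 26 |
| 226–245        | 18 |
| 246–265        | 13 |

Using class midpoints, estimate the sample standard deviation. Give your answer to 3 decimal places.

25.079

Midpoints: 175.5, 195.5, 215.5, 235.5, 255.5
n = 116, Σfm = 24278, mean = 209.2931
Σfm² = 5153549
Σf(m − x̄)² = Σfm² − (Σfm)²/n = 5153549 − 24278²/116 = 72331.0345
Sample variance = 72331.0345 / 115 = 628.9655
Standard deviation = √628.9655 = 25.0792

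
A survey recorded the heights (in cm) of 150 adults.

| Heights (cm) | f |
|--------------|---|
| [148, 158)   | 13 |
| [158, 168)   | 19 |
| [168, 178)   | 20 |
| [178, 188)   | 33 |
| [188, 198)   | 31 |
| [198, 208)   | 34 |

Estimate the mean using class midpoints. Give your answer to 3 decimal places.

183.133

Midpoints: 153, 163, 173, 183, 193, 203
Σfm = 13×153 + 19×163 + 20×173 + 33×183 + 31×193 + 34×203 = 27470
n = Σf = 150
Mean = 27470 / 150 = 183.1333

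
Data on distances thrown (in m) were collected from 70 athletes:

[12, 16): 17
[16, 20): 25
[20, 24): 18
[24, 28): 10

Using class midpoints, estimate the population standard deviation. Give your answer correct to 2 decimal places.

3.96

Midpoints: 14, 18, 22, 26
n = 70, Σfm = 1344, mean = 19.2000
Σfm² = 26904
Σf(m − x̄)² = Σfm² − (Σfm)²/n = 26904 − 1344²/70 = 1099.2000
Population variance = 1099.2000 / 70 = 15.7029
Standard deviation = √15.7029 = 3.9627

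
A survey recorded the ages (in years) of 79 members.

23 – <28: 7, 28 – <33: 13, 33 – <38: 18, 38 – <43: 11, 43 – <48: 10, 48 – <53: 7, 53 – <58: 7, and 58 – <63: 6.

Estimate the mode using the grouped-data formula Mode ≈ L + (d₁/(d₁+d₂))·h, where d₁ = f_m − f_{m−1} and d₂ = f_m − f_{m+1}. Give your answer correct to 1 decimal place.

35.1

Modal class: 33 – <38 (highest frequency 18).
d₁ = 18 − 13 = 5, d₂ = 18 − 11 = 7
Mode ≈ 33 + (5/(5+7)) × 5 = 33 + 2.0833 = 35.0833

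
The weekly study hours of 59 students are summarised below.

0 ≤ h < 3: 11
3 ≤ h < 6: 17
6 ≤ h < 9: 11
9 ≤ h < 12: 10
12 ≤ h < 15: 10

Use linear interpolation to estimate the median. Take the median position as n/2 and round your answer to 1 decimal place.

Cumulative frequencies: 11, 28, 39, 49, 59
n = 59; position = n/2 = 29.5.
This falls in the class 6 ≤ h < 9: L = 6, F = 28, f = 11, h = 3.
Median ≈ 6 + ((29.5 − 28) / 11) × 3 = 6.4091

6.4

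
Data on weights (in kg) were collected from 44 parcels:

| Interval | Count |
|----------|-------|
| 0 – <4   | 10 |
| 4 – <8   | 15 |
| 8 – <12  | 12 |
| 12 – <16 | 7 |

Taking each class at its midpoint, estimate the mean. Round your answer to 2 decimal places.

7.45

Midpoints: 2, 6, 10, 14
Σfm = 10×2 + 15×6 + 12×10 + 7×14 = 328
n = Σf = 44
Mean = 328 / 44 = 7.4545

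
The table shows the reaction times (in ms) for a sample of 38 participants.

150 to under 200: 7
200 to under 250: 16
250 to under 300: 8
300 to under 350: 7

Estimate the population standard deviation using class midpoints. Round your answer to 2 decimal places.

49.39

Midpoints: 175, 225, 275, 325
n = 38, Σfm = 9300, mean = 244.7368
Σfm² = 2368750
Σf(m − x̄)² = Σfm² − (Σfm)²/n = 2368750 − 9300²/38 = 92697.3684
Population variance = 92697.3684 / 38 = 2439.4044
Standard deviation = √2439.4044 = 49.3903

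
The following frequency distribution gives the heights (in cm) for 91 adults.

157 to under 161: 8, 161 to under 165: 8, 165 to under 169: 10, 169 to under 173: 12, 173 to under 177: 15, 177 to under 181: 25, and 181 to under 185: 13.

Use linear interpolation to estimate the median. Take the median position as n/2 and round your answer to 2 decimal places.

175.00

Cumulative frequencies: 8, 16, 26, 38, 53, 78, 91
n = 91; position = n/2 = 45.5.
This falls in the class 173 to under 177: L = 173, F = 38, f = 15, h = 4.
Median ≈ 173 + ((45.5 − 38) / 15) × 4 = 175.0000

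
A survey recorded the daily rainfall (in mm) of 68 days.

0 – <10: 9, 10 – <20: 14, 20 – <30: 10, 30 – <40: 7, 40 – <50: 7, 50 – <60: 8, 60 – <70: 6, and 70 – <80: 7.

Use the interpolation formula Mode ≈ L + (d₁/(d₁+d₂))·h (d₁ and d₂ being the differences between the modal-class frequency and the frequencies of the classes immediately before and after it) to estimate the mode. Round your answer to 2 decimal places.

15.56

Modal class: 10 – <20 (highest frequency 14).
d₁ = 14 − 9 = 5, d₂ = 14 − 10 = 4
Mode ≈ 10 + (5/(5+4)) × 10 = 10 + 5.5556 = 15.5556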